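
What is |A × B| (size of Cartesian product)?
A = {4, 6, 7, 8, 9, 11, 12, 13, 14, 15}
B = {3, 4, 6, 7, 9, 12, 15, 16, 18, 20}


Set A = {4, 6, 7, 8, 9, 11, 12, 13, 14, 15} has 10 elements.
Set B = {3, 4, 6, 7, 9, 12, 15, 16, 18, 20} has 10 elements.
|A × B| = |A| × |B| = 10 × 10 = 100

100


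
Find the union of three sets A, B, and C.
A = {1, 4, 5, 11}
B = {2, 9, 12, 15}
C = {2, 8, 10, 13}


Set A = {1, 4, 5, 11}
Set B = {2, 9, 12, 15}
Set C = {2, 8, 10, 13}
First, A ∪ B = {1, 2, 4, 5, 9, 11, 12, 15}
Then, (A ∪ B) ∪ C = {1, 2, 4, 5, 8, 9, 10, 11, 12, 13, 15}

{1, 2, 4, 5, 8, 9, 10, 11, 12, 13, 15}


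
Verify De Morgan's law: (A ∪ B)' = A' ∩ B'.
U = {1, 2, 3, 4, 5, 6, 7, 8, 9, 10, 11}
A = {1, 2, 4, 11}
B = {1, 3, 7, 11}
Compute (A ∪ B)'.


U = {1, 2, 3, 4, 5, 6, 7, 8, 9, 10, 11}
A = {1, 2, 4, 11}, B = {1, 3, 7, 11}
A ∪ B = {1, 2, 3, 4, 7, 11}
(A ∪ B)' = U \ (A ∪ B) = {5, 6, 8, 9, 10}
Verification via A' ∩ B': A' = {3, 5, 6, 7, 8, 9, 10}, B' = {2, 4, 5, 6, 8, 9, 10}
A' ∩ B' = {5, 6, 8, 9, 10} ✓

{5, 6, 8, 9, 10}


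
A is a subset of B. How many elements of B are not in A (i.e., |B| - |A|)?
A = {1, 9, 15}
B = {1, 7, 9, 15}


Set A = {1, 9, 15}, |A| = 3
Set B = {1, 7, 9, 15}, |B| = 4
Since A ⊆ B: B \ A = {7}
|B| - |A| = 4 - 3 = 1

1


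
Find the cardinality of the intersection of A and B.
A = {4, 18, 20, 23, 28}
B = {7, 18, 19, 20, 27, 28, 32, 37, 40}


Set A = {4, 18, 20, 23, 28}
Set B = {7, 18, 19, 20, 27, 28, 32, 37, 40}
A ∩ B = {18, 20, 28}
|A ∩ B| = 3

3


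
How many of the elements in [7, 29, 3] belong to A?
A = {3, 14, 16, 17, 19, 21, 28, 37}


Set A = {3, 14, 16, 17, 19, 21, 28, 37}
Candidates: [7, 29, 3]
Check each candidate:
7 ∉ A, 29 ∉ A, 3 ∈ A
Count of candidates in A: 1

1


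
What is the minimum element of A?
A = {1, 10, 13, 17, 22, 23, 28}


Set A = {1, 10, 13, 17, 22, 23, 28}
Elements in ascending order: 1, 10, 13, 17, 22, 23, 28
The smallest element is 1.

1


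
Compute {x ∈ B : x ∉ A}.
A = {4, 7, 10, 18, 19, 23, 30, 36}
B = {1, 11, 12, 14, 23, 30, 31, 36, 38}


Set A = {4, 7, 10, 18, 19, 23, 30, 36}
Set B = {1, 11, 12, 14, 23, 30, 31, 36, 38}
Check each element of B against A:
1 ∉ A (include), 11 ∉ A (include), 12 ∉ A (include), 14 ∉ A (include), 23 ∈ A, 30 ∈ A, 31 ∉ A (include), 36 ∈ A, 38 ∉ A (include)
Elements of B not in A: {1, 11, 12, 14, 31, 38}

{1, 11, 12, 14, 31, 38}


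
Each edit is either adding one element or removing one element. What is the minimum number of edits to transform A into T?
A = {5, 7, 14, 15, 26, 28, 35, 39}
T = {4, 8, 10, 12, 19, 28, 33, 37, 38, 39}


Set A = {5, 7, 14, 15, 26, 28, 35, 39}
Set T = {4, 8, 10, 12, 19, 28, 33, 37, 38, 39}
Elements to remove from A (in A, not in T): {5, 7, 14, 15, 26, 35} → 6 removals
Elements to add to A (in T, not in A): {4, 8, 10, 12, 19, 33, 37, 38} → 8 additions
Total edits = 6 + 8 = 14

14


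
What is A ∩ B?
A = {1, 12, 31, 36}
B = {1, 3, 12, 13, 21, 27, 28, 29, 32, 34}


Set A = {1, 12, 31, 36}
Set B = {1, 3, 12, 13, 21, 27, 28, 29, 32, 34}
A ∩ B includes only elements in both sets.
Check each element of A against B:
1 ✓, 12 ✓, 31 ✗, 36 ✗
A ∩ B = {1, 12}

{1, 12}


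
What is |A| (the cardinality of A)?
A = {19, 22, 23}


Set A = {19, 22, 23}
Listing elements: 19, 22, 23
Counting: 3 elements
|A| = 3

3


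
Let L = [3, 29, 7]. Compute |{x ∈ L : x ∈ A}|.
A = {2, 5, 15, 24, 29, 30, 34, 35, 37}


Set A = {2, 5, 15, 24, 29, 30, 34, 35, 37}
Candidates: [3, 29, 7]
Check each candidate:
3 ∉ A, 29 ∈ A, 7 ∉ A
Count of candidates in A: 1

1


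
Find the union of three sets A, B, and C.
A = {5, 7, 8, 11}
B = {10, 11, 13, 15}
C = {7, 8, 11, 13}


Set A = {5, 7, 8, 11}
Set B = {10, 11, 13, 15}
Set C = {7, 8, 11, 13}
First, A ∪ B = {5, 7, 8, 10, 11, 13, 15}
Then, (A ∪ B) ∪ C = {5, 7, 8, 10, 11, 13, 15}

{5, 7, 8, 10, 11, 13, 15}


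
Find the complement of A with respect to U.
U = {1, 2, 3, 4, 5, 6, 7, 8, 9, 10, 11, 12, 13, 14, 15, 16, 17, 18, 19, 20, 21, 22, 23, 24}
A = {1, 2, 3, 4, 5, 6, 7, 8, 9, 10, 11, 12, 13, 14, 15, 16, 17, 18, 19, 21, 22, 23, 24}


Universal set U = {1, 2, 3, 4, 5, 6, 7, 8, 9, 10, 11, 12, 13, 14, 15, 16, 17, 18, 19, 20, 21, 22, 23, 24}
Set A = {1, 2, 3, 4, 5, 6, 7, 8, 9, 10, 11, 12, 13, 14, 15, 16, 17, 18, 19, 21, 22, 23, 24}
A' = U \ A = elements in U but not in A
Checking each element of U:
1 (in A, exclude), 2 (in A, exclude), 3 (in A, exclude), 4 (in A, exclude), 5 (in A, exclude), 6 (in A, exclude), 7 (in A, exclude), 8 (in A, exclude), 9 (in A, exclude), 10 (in A, exclude), 11 (in A, exclude), 12 (in A, exclude), 13 (in A, exclude), 14 (in A, exclude), 15 (in A, exclude), 16 (in A, exclude), 17 (in A, exclude), 18 (in A, exclude), 19 (in A, exclude), 20 (not in A, include), 21 (in A, exclude), 22 (in A, exclude), 23 (in A, exclude), 24 (in A, exclude)
A' = {20}

{20}


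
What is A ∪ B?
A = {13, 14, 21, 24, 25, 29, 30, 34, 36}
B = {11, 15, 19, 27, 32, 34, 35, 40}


Set A = {13, 14, 21, 24, 25, 29, 30, 34, 36}
Set B = {11, 15, 19, 27, 32, 34, 35, 40}
A ∪ B includes all elements in either set.
Elements from A: {13, 14, 21, 24, 25, 29, 30, 34, 36}
Elements from B not already included: {11, 15, 19, 27, 32, 35, 40}
A ∪ B = {11, 13, 14, 15, 19, 21, 24, 25, 27, 29, 30, 32, 34, 35, 36, 40}

{11, 13, 14, 15, 19, 21, 24, 25, 27, 29, 30, 32, 34, 35, 36, 40}


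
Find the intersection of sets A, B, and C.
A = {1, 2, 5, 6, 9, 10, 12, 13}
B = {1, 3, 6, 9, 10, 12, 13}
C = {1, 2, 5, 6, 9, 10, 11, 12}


Set A = {1, 2, 5, 6, 9, 10, 12, 13}
Set B = {1, 3, 6, 9, 10, 12, 13}
Set C = {1, 2, 5, 6, 9, 10, 11, 12}
First, A ∩ B = {1, 6, 9, 10, 12, 13}
Then, (A ∩ B) ∩ C = {1, 6, 9, 10, 12}

{1, 6, 9, 10, 12}


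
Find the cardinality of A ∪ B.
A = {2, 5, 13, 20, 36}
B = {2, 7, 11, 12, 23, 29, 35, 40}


Set A = {2, 5, 13, 20, 36}, |A| = 5
Set B = {2, 7, 11, 12, 23, 29, 35, 40}, |B| = 8
A ∩ B = {2}, |A ∩ B| = 1
|A ∪ B| = |A| + |B| - |A ∩ B| = 5 + 8 - 1 = 12

12


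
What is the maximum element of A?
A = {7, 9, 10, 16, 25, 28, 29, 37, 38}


Set A = {7, 9, 10, 16, 25, 28, 29, 37, 38}
Elements in ascending order: 7, 9, 10, 16, 25, 28, 29, 37, 38
The largest element is 38.

38


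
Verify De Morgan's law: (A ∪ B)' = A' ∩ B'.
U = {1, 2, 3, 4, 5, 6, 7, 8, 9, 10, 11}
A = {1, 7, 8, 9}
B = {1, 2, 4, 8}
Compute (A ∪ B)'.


U = {1, 2, 3, 4, 5, 6, 7, 8, 9, 10, 11}
A = {1, 7, 8, 9}, B = {1, 2, 4, 8}
A ∪ B = {1, 2, 4, 7, 8, 9}
(A ∪ B)' = U \ (A ∪ B) = {3, 5, 6, 10, 11}
Verification via A' ∩ B': A' = {2, 3, 4, 5, 6, 10, 11}, B' = {3, 5, 6, 7, 9, 10, 11}
A' ∩ B' = {3, 5, 6, 10, 11} ✓

{3, 5, 6, 10, 11}


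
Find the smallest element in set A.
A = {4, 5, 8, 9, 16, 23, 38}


Set A = {4, 5, 8, 9, 16, 23, 38}
Elements in ascending order: 4, 5, 8, 9, 16, 23, 38
The smallest element is 4.

4


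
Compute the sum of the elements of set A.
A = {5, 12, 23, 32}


Set A = {5, 12, 23, 32}
Sum = 5 + 12 + 23 + 32 = 72

72


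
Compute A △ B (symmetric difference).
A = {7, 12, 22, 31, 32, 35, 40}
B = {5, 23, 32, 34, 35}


Set A = {7, 12, 22, 31, 32, 35, 40}
Set B = {5, 23, 32, 34, 35}
A △ B = (A \ B) ∪ (B \ A)
Elements in A but not B: {7, 12, 22, 31, 40}
Elements in B but not A: {5, 23, 34}
A △ B = {5, 7, 12, 22, 23, 31, 34, 40}

{5, 7, 12, 22, 23, 31, 34, 40}


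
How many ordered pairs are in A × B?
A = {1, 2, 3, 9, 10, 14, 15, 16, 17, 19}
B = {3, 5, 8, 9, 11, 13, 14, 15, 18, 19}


Set A = {1, 2, 3, 9, 10, 14, 15, 16, 17, 19} has 10 elements.
Set B = {3, 5, 8, 9, 11, 13, 14, 15, 18, 19} has 10 elements.
|A × B| = |A| × |B| = 10 × 10 = 100

100


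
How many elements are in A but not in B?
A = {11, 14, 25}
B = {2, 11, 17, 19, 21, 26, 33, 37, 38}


Set A = {11, 14, 25}
Set B = {2, 11, 17, 19, 21, 26, 33, 37, 38}
A \ B = {14, 25}
|A \ B| = 2

2


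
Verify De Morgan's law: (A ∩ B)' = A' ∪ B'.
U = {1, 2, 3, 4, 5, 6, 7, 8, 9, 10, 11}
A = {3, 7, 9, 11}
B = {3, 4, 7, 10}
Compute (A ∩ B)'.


U = {1, 2, 3, 4, 5, 6, 7, 8, 9, 10, 11}
A = {3, 7, 9, 11}, B = {3, 4, 7, 10}
A ∩ B = {3, 7}
(A ∩ B)' = U \ (A ∩ B) = {1, 2, 4, 5, 6, 8, 9, 10, 11}
Verification via A' ∪ B': A' = {1, 2, 4, 5, 6, 8, 10}, B' = {1, 2, 5, 6, 8, 9, 11}
A' ∪ B' = {1, 2, 4, 5, 6, 8, 9, 10, 11} ✓

{1, 2, 4, 5, 6, 8, 9, 10, 11}


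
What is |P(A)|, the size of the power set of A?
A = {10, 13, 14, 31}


Set A = {10, 13, 14, 31}
|A| = 4
The power set P(A) contains all subsets of A.
|P(A)| = 2^|A| = 2^4 = 16

16


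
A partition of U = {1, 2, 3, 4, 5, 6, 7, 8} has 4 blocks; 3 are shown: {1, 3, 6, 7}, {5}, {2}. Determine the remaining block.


U = {1, 2, 3, 4, 5, 6, 7, 8}
Shown blocks: {1, 3, 6, 7}, {5}, {2}
A partition's blocks are pairwise disjoint and cover U, so the missing block = U \ (union of shown blocks).
Union of shown blocks: {1, 2, 3, 5, 6, 7}
Missing block = U \ (union) = {4, 8}

{4, 8}


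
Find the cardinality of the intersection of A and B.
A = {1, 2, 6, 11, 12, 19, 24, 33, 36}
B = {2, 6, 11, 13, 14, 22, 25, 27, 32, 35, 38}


Set A = {1, 2, 6, 11, 12, 19, 24, 33, 36}
Set B = {2, 6, 11, 13, 14, 22, 25, 27, 32, 35, 38}
A ∩ B = {2, 6, 11}
|A ∩ B| = 3

3


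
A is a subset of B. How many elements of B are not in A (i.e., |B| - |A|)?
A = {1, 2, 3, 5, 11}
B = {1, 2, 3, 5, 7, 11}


Set A = {1, 2, 3, 5, 11}, |A| = 5
Set B = {1, 2, 3, 5, 7, 11}, |B| = 6
Since A ⊆ B: B \ A = {7}
|B| - |A| = 6 - 5 = 1

1


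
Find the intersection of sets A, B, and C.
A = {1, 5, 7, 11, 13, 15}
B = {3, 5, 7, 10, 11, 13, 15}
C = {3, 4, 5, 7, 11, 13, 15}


Set A = {1, 5, 7, 11, 13, 15}
Set B = {3, 5, 7, 10, 11, 13, 15}
Set C = {3, 4, 5, 7, 11, 13, 15}
First, A ∩ B = {5, 7, 11, 13, 15}
Then, (A ∩ B) ∩ C = {5, 7, 11, 13, 15}

{5, 7, 11, 13, 15}


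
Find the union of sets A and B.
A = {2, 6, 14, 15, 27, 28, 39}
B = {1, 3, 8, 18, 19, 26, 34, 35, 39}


Set A = {2, 6, 14, 15, 27, 28, 39}
Set B = {1, 3, 8, 18, 19, 26, 34, 35, 39}
A ∪ B includes all elements in either set.
Elements from A: {2, 6, 14, 15, 27, 28, 39}
Elements from B not already included: {1, 3, 8, 18, 19, 26, 34, 35}
A ∪ B = {1, 2, 3, 6, 8, 14, 15, 18, 19, 26, 27, 28, 34, 35, 39}

{1, 2, 3, 6, 8, 14, 15, 18, 19, 26, 27, 28, 34, 35, 39}


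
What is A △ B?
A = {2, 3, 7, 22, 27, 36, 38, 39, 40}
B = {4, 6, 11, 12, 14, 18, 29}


Set A = {2, 3, 7, 22, 27, 36, 38, 39, 40}
Set B = {4, 6, 11, 12, 14, 18, 29}
A △ B = (A \ B) ∪ (B \ A)
Elements in A but not B: {2, 3, 7, 22, 27, 36, 38, 39, 40}
Elements in B but not A: {4, 6, 11, 12, 14, 18, 29}
A △ B = {2, 3, 4, 6, 7, 11, 12, 14, 18, 22, 27, 29, 36, 38, 39, 40}

{2, 3, 4, 6, 7, 11, 12, 14, 18, 22, 27, 29, 36, 38, 39, 40}


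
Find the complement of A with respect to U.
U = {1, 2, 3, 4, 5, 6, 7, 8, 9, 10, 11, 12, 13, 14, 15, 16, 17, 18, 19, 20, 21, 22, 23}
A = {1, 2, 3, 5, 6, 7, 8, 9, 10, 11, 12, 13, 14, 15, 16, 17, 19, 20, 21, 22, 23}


Universal set U = {1, 2, 3, 4, 5, 6, 7, 8, 9, 10, 11, 12, 13, 14, 15, 16, 17, 18, 19, 20, 21, 22, 23}
Set A = {1, 2, 3, 5, 6, 7, 8, 9, 10, 11, 12, 13, 14, 15, 16, 17, 19, 20, 21, 22, 23}
A' = U \ A = elements in U but not in A
Checking each element of U:
1 (in A, exclude), 2 (in A, exclude), 3 (in A, exclude), 4 (not in A, include), 5 (in A, exclude), 6 (in A, exclude), 7 (in A, exclude), 8 (in A, exclude), 9 (in A, exclude), 10 (in A, exclude), 11 (in A, exclude), 12 (in A, exclude), 13 (in A, exclude), 14 (in A, exclude), 15 (in A, exclude), 16 (in A, exclude), 17 (in A, exclude), 18 (not in A, include), 19 (in A, exclude), 20 (in A, exclude), 21 (in A, exclude), 22 (in A, exclude), 23 (in A, exclude)
A' = {4, 18}

{4, 18}


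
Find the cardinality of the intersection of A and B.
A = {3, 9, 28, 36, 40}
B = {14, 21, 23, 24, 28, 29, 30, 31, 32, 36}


Set A = {3, 9, 28, 36, 40}
Set B = {14, 21, 23, 24, 28, 29, 30, 31, 32, 36}
A ∩ B = {28, 36}
|A ∩ B| = 2

2


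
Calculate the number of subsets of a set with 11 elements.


The set has 11 elements.
The power set contains all possible subsets.
|P(A)| = 2^|A| = 2^11 = 2048

2048


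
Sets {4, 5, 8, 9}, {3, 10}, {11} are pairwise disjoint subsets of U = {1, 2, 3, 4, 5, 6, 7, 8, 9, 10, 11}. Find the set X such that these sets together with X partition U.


U = {1, 2, 3, 4, 5, 6, 7, 8, 9, 10, 11}
Shown blocks: {4, 5, 8, 9}, {3, 10}, {11}
A partition's blocks are pairwise disjoint and cover U, so the missing block = U \ (union of shown blocks).
Union of shown blocks: {3, 4, 5, 8, 9, 10, 11}
Missing block = U \ (union) = {1, 2, 6, 7}

{1, 2, 6, 7}


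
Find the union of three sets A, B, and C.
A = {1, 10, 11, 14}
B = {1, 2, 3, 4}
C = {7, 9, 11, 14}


Set A = {1, 10, 11, 14}
Set B = {1, 2, 3, 4}
Set C = {7, 9, 11, 14}
First, A ∪ B = {1, 2, 3, 4, 10, 11, 14}
Then, (A ∪ B) ∪ C = {1, 2, 3, 4, 7, 9, 10, 11, 14}

{1, 2, 3, 4, 7, 9, 10, 11, 14}


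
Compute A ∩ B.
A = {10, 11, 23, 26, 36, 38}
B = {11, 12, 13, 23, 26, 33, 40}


Set A = {10, 11, 23, 26, 36, 38}
Set B = {11, 12, 13, 23, 26, 33, 40}
A ∩ B includes only elements in both sets.
Check each element of A against B:
10 ✗, 11 ✓, 23 ✓, 26 ✓, 36 ✗, 38 ✗
A ∩ B = {11, 23, 26}

{11, 23, 26}


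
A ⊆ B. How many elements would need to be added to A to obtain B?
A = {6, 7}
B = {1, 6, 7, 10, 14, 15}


Set A = {6, 7}, |A| = 2
Set B = {1, 6, 7, 10, 14, 15}, |B| = 6
Since A ⊆ B: B \ A = {1, 10, 14, 15}
|B| - |A| = 6 - 2 = 4

4


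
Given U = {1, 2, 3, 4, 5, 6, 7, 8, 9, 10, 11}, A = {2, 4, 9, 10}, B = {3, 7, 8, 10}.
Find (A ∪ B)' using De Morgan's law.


U = {1, 2, 3, 4, 5, 6, 7, 8, 9, 10, 11}
A = {2, 4, 9, 10}, B = {3, 7, 8, 10}
A ∪ B = {2, 3, 4, 7, 8, 9, 10}
(A ∪ B)' = U \ (A ∪ B) = {1, 5, 6, 11}
Verification via A' ∩ B': A' = {1, 3, 5, 6, 7, 8, 11}, B' = {1, 2, 4, 5, 6, 9, 11}
A' ∩ B' = {1, 5, 6, 11} ✓

{1, 5, 6, 11}


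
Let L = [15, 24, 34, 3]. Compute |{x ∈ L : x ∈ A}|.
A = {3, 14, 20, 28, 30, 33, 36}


Set A = {3, 14, 20, 28, 30, 33, 36}
Candidates: [15, 24, 34, 3]
Check each candidate:
15 ∉ A, 24 ∉ A, 34 ∉ A, 3 ∈ A
Count of candidates in A: 1

1


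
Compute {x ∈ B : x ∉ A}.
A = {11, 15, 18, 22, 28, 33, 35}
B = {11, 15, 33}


Set A = {11, 15, 18, 22, 28, 33, 35}
Set B = {11, 15, 33}
Check each element of B against A:
11 ∈ A, 15 ∈ A, 33 ∈ A
Elements of B not in A: {}

{}


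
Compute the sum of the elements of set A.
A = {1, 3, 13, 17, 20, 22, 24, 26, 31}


Set A = {1, 3, 13, 17, 20, 22, 24, 26, 31}
Sum = 1 + 3 + 13 + 17 + 20 + 22 + 24 + 26 + 31 = 157

157


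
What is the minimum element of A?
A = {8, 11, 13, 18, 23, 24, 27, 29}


Set A = {8, 11, 13, 18, 23, 24, 27, 29}
Elements in ascending order: 8, 11, 13, 18, 23, 24, 27, 29
The smallest element is 8.

8


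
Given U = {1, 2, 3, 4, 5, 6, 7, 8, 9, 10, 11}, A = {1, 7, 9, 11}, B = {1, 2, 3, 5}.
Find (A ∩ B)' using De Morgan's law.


U = {1, 2, 3, 4, 5, 6, 7, 8, 9, 10, 11}
A = {1, 7, 9, 11}, B = {1, 2, 3, 5}
A ∩ B = {1}
(A ∩ B)' = U \ (A ∩ B) = {2, 3, 4, 5, 6, 7, 8, 9, 10, 11}
Verification via A' ∪ B': A' = {2, 3, 4, 5, 6, 8, 10}, B' = {4, 6, 7, 8, 9, 10, 11}
A' ∪ B' = {2, 3, 4, 5, 6, 7, 8, 9, 10, 11} ✓

{2, 3, 4, 5, 6, 7, 8, 9, 10, 11}


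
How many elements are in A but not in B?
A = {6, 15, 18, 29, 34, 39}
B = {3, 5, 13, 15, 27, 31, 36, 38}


Set A = {6, 15, 18, 29, 34, 39}
Set B = {3, 5, 13, 15, 27, 31, 36, 38}
A \ B = {6, 18, 29, 34, 39}
|A \ B| = 5

5


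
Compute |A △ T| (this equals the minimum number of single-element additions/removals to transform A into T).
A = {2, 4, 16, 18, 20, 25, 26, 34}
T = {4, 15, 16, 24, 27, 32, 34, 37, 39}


Set A = {2, 4, 16, 18, 20, 25, 26, 34}
Set T = {4, 15, 16, 24, 27, 32, 34, 37, 39}
Elements to remove from A (in A, not in T): {2, 18, 20, 25, 26} → 5 removals
Elements to add to A (in T, not in A): {15, 24, 27, 32, 37, 39} → 6 additions
Total edits = 5 + 6 = 11

11


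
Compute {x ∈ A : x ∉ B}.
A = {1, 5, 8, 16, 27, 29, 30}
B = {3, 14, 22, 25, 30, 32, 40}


Set A = {1, 5, 8, 16, 27, 29, 30}
Set B = {3, 14, 22, 25, 30, 32, 40}
Check each element of A against B:
1 ∉ B (include), 5 ∉ B (include), 8 ∉ B (include), 16 ∉ B (include), 27 ∉ B (include), 29 ∉ B (include), 30 ∈ B
Elements of A not in B: {1, 5, 8, 16, 27, 29}

{1, 5, 8, 16, 27, 29}


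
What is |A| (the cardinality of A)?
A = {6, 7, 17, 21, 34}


Set A = {6, 7, 17, 21, 34}
Listing elements: 6, 7, 17, 21, 34
Counting: 5 elements
|A| = 5

5


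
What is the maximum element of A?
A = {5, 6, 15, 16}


Set A = {5, 6, 15, 16}
Elements in ascending order: 5, 6, 15, 16
The largest element is 16.

16


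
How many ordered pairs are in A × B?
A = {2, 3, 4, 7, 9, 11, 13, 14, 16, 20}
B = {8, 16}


Set A = {2, 3, 4, 7, 9, 11, 13, 14, 16, 20} has 10 elements.
Set B = {8, 16} has 2 elements.
|A × B| = |A| × |B| = 10 × 2 = 20

20


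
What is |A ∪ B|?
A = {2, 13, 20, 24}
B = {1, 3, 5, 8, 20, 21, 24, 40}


Set A = {2, 13, 20, 24}, |A| = 4
Set B = {1, 3, 5, 8, 20, 21, 24, 40}, |B| = 8
A ∩ B = {20, 24}, |A ∩ B| = 2
|A ∪ B| = |A| + |B| - |A ∩ B| = 4 + 8 - 2 = 10

10


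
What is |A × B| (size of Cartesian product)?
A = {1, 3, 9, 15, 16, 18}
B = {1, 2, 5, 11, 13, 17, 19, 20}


Set A = {1, 3, 9, 15, 16, 18} has 6 elements.
Set B = {1, 2, 5, 11, 13, 17, 19, 20} has 8 elements.
|A × B| = |A| × |B| = 6 × 8 = 48

48


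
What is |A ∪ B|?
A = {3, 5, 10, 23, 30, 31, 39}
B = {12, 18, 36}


Set A = {3, 5, 10, 23, 30, 31, 39}, |A| = 7
Set B = {12, 18, 36}, |B| = 3
A ∩ B = {}, |A ∩ B| = 0
|A ∪ B| = |A| + |B| - |A ∩ B| = 7 + 3 - 0 = 10

10


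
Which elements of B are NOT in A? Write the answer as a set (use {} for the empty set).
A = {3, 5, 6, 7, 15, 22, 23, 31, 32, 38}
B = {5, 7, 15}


Set A = {3, 5, 6, 7, 15, 22, 23, 31, 32, 38}
Set B = {5, 7, 15}
Check each element of B against A:
5 ∈ A, 7 ∈ A, 15 ∈ A
Elements of B not in A: {}

{}


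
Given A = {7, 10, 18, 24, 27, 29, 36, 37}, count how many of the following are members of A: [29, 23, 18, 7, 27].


Set A = {7, 10, 18, 24, 27, 29, 36, 37}
Candidates: [29, 23, 18, 7, 27]
Check each candidate:
29 ∈ A, 23 ∉ A, 18 ∈ A, 7 ∈ A, 27 ∈ A
Count of candidates in A: 4

4


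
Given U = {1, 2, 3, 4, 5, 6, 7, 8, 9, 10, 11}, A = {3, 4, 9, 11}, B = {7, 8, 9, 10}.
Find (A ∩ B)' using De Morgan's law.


U = {1, 2, 3, 4, 5, 6, 7, 8, 9, 10, 11}
A = {3, 4, 9, 11}, B = {7, 8, 9, 10}
A ∩ B = {9}
(A ∩ B)' = U \ (A ∩ B) = {1, 2, 3, 4, 5, 6, 7, 8, 10, 11}
Verification via A' ∪ B': A' = {1, 2, 5, 6, 7, 8, 10}, B' = {1, 2, 3, 4, 5, 6, 11}
A' ∪ B' = {1, 2, 3, 4, 5, 6, 7, 8, 10, 11} ✓

{1, 2, 3, 4, 5, 6, 7, 8, 10, 11}


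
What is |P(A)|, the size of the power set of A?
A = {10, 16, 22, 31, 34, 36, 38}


Set A = {10, 16, 22, 31, 34, 36, 38}
|A| = 7
The power set P(A) contains all subsets of A.
|P(A)| = 2^|A| = 2^7 = 128

128


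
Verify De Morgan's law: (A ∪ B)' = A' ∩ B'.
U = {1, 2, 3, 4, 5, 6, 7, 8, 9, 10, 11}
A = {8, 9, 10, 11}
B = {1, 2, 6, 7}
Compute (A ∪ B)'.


U = {1, 2, 3, 4, 5, 6, 7, 8, 9, 10, 11}
A = {8, 9, 10, 11}, B = {1, 2, 6, 7}
A ∪ B = {1, 2, 6, 7, 8, 9, 10, 11}
(A ∪ B)' = U \ (A ∪ B) = {3, 4, 5}
Verification via A' ∩ B': A' = {1, 2, 3, 4, 5, 6, 7}, B' = {3, 4, 5, 8, 9, 10, 11}
A' ∩ B' = {3, 4, 5} ✓

{3, 4, 5}


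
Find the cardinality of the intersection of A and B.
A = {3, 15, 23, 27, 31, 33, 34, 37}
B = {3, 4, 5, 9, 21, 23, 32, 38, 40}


Set A = {3, 15, 23, 27, 31, 33, 34, 37}
Set B = {3, 4, 5, 9, 21, 23, 32, 38, 40}
A ∩ B = {3, 23}
|A ∩ B| = 2

2


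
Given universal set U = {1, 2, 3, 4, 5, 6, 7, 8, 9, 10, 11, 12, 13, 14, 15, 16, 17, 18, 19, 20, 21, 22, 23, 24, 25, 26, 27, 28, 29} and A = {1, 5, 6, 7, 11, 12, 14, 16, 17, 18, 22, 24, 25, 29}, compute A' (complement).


Universal set U = {1, 2, 3, 4, 5, 6, 7, 8, 9, 10, 11, 12, 13, 14, 15, 16, 17, 18, 19, 20, 21, 22, 23, 24, 25, 26, 27, 28, 29}
Set A = {1, 5, 6, 7, 11, 12, 14, 16, 17, 18, 22, 24, 25, 29}
A' = U \ A = elements in U but not in A
Checking each element of U:
1 (in A, exclude), 2 (not in A, include), 3 (not in A, include), 4 (not in A, include), 5 (in A, exclude), 6 (in A, exclude), 7 (in A, exclude), 8 (not in A, include), 9 (not in A, include), 10 (not in A, include), 11 (in A, exclude), 12 (in A, exclude), 13 (not in A, include), 14 (in A, exclude), 15 (not in A, include), 16 (in A, exclude), 17 (in A, exclude), 18 (in A, exclude), 19 (not in A, include), 20 (not in A, include), 21 (not in A, include), 22 (in A, exclude), 23 (not in A, include), 24 (in A, exclude), 25 (in A, exclude), 26 (not in A, include), 27 (not in A, include), 28 (not in A, include), 29 (in A, exclude)
A' = {2, 3, 4, 8, 9, 10, 13, 15, 19, 20, 21, 23, 26, 27, 28}

{2, 3, 4, 8, 9, 10, 13, 15, 19, 20, 21, 23, 26, 27, 28}


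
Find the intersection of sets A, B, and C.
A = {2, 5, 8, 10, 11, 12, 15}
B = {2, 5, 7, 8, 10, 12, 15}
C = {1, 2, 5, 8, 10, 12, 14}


Set A = {2, 5, 8, 10, 11, 12, 15}
Set B = {2, 5, 7, 8, 10, 12, 15}
Set C = {1, 2, 5, 8, 10, 12, 14}
First, A ∩ B = {2, 5, 8, 10, 12, 15}
Then, (A ∩ B) ∩ C = {2, 5, 8, 10, 12}

{2, 5, 8, 10, 12}


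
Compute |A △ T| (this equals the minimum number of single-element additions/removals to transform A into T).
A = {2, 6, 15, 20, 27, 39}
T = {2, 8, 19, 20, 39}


Set A = {2, 6, 15, 20, 27, 39}
Set T = {2, 8, 19, 20, 39}
Elements to remove from A (in A, not in T): {6, 15, 27} → 3 removals
Elements to add to A (in T, not in A): {8, 19} → 2 additions
Total edits = 3 + 2 = 5

5


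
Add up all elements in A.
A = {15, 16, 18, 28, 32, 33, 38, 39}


Set A = {15, 16, 18, 28, 32, 33, 38, 39}
Sum = 15 + 16 + 18 + 28 + 32 + 33 + 38 + 39 = 219

219


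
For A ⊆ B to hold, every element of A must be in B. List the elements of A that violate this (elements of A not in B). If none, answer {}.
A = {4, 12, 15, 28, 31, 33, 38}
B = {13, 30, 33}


Set A = {4, 12, 15, 28, 31, 33, 38}
Set B = {13, 30, 33}
Check each element of A against B:
4 ∉ B (include), 12 ∉ B (include), 15 ∉ B (include), 28 ∉ B (include), 31 ∉ B (include), 33 ∈ B, 38 ∉ B (include)
Elements of A not in B: {4, 12, 15, 28, 31, 38}

{4, 12, 15, 28, 31, 38}


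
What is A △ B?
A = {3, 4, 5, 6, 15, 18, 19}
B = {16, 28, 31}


Set A = {3, 4, 5, 6, 15, 18, 19}
Set B = {16, 28, 31}
A △ B = (A \ B) ∪ (B \ A)
Elements in A but not B: {3, 4, 5, 6, 15, 18, 19}
Elements in B but not A: {16, 28, 31}
A △ B = {3, 4, 5, 6, 15, 16, 18, 19, 28, 31}

{3, 4, 5, 6, 15, 16, 18, 19, 28, 31}


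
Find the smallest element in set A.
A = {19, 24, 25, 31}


Set A = {19, 24, 25, 31}
Elements in ascending order: 19, 24, 25, 31
The smallest element is 19.

19


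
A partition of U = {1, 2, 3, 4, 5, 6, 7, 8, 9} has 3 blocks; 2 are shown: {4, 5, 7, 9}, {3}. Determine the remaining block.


U = {1, 2, 3, 4, 5, 6, 7, 8, 9}
Shown blocks: {4, 5, 7, 9}, {3}
A partition's blocks are pairwise disjoint and cover U, so the missing block = U \ (union of shown blocks).
Union of shown blocks: {3, 4, 5, 7, 9}
Missing block = U \ (union) = {1, 2, 6, 8}

{1, 2, 6, 8}


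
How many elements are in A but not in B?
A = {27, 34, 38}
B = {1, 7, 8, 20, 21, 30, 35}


Set A = {27, 34, 38}
Set B = {1, 7, 8, 20, 21, 30, 35}
A \ B = {27, 34, 38}
|A \ B| = 3

3


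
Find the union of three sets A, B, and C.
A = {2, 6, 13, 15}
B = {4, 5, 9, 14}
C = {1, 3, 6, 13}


Set A = {2, 6, 13, 15}
Set B = {4, 5, 9, 14}
Set C = {1, 3, 6, 13}
First, A ∪ B = {2, 4, 5, 6, 9, 13, 14, 15}
Then, (A ∪ B) ∪ C = {1, 2, 3, 4, 5, 6, 9, 13, 14, 15}

{1, 2, 3, 4, 5, 6, 9, 13, 14, 15}


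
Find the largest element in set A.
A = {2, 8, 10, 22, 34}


Set A = {2, 8, 10, 22, 34}
Elements in ascending order: 2, 8, 10, 22, 34
The largest element is 34.

34


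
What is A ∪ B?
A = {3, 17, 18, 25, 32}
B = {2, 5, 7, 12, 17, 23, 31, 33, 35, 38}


Set A = {3, 17, 18, 25, 32}
Set B = {2, 5, 7, 12, 17, 23, 31, 33, 35, 38}
A ∪ B includes all elements in either set.
Elements from A: {3, 17, 18, 25, 32}
Elements from B not already included: {2, 5, 7, 12, 23, 31, 33, 35, 38}
A ∪ B = {2, 3, 5, 7, 12, 17, 18, 23, 25, 31, 32, 33, 35, 38}

{2, 3, 5, 7, 12, 17, 18, 23, 25, 31, 32, 33, 35, 38}


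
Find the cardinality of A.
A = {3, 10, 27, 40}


Set A = {3, 10, 27, 40}
Listing elements: 3, 10, 27, 40
Counting: 4 elements
|A| = 4

4


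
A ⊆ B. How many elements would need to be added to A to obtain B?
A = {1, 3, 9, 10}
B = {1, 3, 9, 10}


Set A = {1, 3, 9, 10}, |A| = 4
Set B = {1, 3, 9, 10}, |B| = 4
Since A ⊆ B: B \ A = {}
|B| - |A| = 4 - 4 = 0

0


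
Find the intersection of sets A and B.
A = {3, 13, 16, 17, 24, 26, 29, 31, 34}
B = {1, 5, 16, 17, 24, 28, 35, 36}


Set A = {3, 13, 16, 17, 24, 26, 29, 31, 34}
Set B = {1, 5, 16, 17, 24, 28, 35, 36}
A ∩ B includes only elements in both sets.
Check each element of A against B:
3 ✗, 13 ✗, 16 ✓, 17 ✓, 24 ✓, 26 ✗, 29 ✗, 31 ✗, 34 ✗
A ∩ B = {16, 17, 24}

{16, 17, 24}


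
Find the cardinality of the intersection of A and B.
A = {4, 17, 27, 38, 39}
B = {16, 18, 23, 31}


Set A = {4, 17, 27, 38, 39}
Set B = {16, 18, 23, 31}
A ∩ B = {}
|A ∩ B| = 0

0


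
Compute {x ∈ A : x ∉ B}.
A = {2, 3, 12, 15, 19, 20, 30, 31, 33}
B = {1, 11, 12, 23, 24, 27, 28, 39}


Set A = {2, 3, 12, 15, 19, 20, 30, 31, 33}
Set B = {1, 11, 12, 23, 24, 27, 28, 39}
Check each element of A against B:
2 ∉ B (include), 3 ∉ B (include), 12 ∈ B, 15 ∉ B (include), 19 ∉ B (include), 20 ∉ B (include), 30 ∉ B (include), 31 ∉ B (include), 33 ∉ B (include)
Elements of A not in B: {2, 3, 15, 19, 20, 30, 31, 33}

{2, 3, 15, 19, 20, 30, 31, 33}


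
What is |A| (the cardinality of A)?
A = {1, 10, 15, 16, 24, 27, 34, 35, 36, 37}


Set A = {1, 10, 15, 16, 24, 27, 34, 35, 36, 37}
Listing elements: 1, 10, 15, 16, 24, 27, 34, 35, 36, 37
Counting: 10 elements
|A| = 10

10


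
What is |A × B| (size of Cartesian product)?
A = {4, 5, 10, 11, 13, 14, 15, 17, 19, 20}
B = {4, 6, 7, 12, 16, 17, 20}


Set A = {4, 5, 10, 11, 13, 14, 15, 17, 19, 20} has 10 elements.
Set B = {4, 6, 7, 12, 16, 17, 20} has 7 elements.
|A × B| = |A| × |B| = 10 × 7 = 70

70


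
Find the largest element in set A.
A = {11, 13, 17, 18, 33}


Set A = {11, 13, 17, 18, 33}
Elements in ascending order: 11, 13, 17, 18, 33
The largest element is 33.

33


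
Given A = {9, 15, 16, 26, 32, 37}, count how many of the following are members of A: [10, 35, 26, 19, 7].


Set A = {9, 15, 16, 26, 32, 37}
Candidates: [10, 35, 26, 19, 7]
Check each candidate:
10 ∉ A, 35 ∉ A, 26 ∈ A, 19 ∉ A, 7 ∉ A
Count of candidates in A: 1

1


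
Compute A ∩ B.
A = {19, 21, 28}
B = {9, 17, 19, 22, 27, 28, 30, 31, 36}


Set A = {19, 21, 28}
Set B = {9, 17, 19, 22, 27, 28, 30, 31, 36}
A ∩ B includes only elements in both sets.
Check each element of A against B:
19 ✓, 21 ✗, 28 ✓
A ∩ B = {19, 28}

{19, 28}


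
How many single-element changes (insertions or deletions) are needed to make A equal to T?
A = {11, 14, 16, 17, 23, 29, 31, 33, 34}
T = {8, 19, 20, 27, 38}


Set A = {11, 14, 16, 17, 23, 29, 31, 33, 34}
Set T = {8, 19, 20, 27, 38}
Elements to remove from A (in A, not in T): {11, 14, 16, 17, 23, 29, 31, 33, 34} → 9 removals
Elements to add to A (in T, not in A): {8, 19, 20, 27, 38} → 5 additions
Total edits = 9 + 5 = 14

14


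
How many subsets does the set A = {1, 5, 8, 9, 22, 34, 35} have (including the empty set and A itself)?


Set A = {1, 5, 8, 9, 22, 34, 35}
|A| = 7
The power set P(A) contains all subsets of A.
|P(A)| = 2^|A| = 2^7 = 128

128


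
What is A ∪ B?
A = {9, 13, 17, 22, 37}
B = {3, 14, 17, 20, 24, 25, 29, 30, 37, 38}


Set A = {9, 13, 17, 22, 37}
Set B = {3, 14, 17, 20, 24, 25, 29, 30, 37, 38}
A ∪ B includes all elements in either set.
Elements from A: {9, 13, 17, 22, 37}
Elements from B not already included: {3, 14, 20, 24, 25, 29, 30, 38}
A ∪ B = {3, 9, 13, 14, 17, 20, 22, 24, 25, 29, 30, 37, 38}

{3, 9, 13, 14, 17, 20, 22, 24, 25, 29, 30, 37, 38}


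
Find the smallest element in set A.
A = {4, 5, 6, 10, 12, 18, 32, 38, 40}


Set A = {4, 5, 6, 10, 12, 18, 32, 38, 40}
Elements in ascending order: 4, 5, 6, 10, 12, 18, 32, 38, 40
The smallest element is 4.

4


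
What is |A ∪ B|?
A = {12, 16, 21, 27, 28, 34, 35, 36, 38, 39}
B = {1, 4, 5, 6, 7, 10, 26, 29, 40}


Set A = {12, 16, 21, 27, 28, 34, 35, 36, 38, 39}, |A| = 10
Set B = {1, 4, 5, 6, 7, 10, 26, 29, 40}, |B| = 9
A ∩ B = {}, |A ∩ B| = 0
|A ∪ B| = |A| + |B| - |A ∩ B| = 10 + 9 - 0 = 19

19


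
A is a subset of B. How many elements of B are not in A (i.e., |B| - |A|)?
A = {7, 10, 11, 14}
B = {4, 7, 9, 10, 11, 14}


Set A = {7, 10, 11, 14}, |A| = 4
Set B = {4, 7, 9, 10, 11, 14}, |B| = 6
Since A ⊆ B: B \ A = {4, 9}
|B| - |A| = 6 - 4 = 2

2


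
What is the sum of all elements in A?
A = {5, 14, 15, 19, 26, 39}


Set A = {5, 14, 15, 19, 26, 39}
Sum = 5 + 14 + 15 + 19 + 26 + 39 = 118

118


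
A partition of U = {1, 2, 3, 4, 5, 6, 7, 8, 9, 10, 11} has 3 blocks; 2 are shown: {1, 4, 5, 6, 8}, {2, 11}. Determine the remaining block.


U = {1, 2, 3, 4, 5, 6, 7, 8, 9, 10, 11}
Shown blocks: {1, 4, 5, 6, 8}, {2, 11}
A partition's blocks are pairwise disjoint and cover U, so the missing block = U \ (union of shown blocks).
Union of shown blocks: {1, 2, 4, 5, 6, 8, 11}
Missing block = U \ (union) = {3, 7, 9, 10}

{3, 7, 9, 10}


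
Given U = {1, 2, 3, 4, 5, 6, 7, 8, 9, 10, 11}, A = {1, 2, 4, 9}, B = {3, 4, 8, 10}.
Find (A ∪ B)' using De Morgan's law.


U = {1, 2, 3, 4, 5, 6, 7, 8, 9, 10, 11}
A = {1, 2, 4, 9}, B = {3, 4, 8, 10}
A ∪ B = {1, 2, 3, 4, 8, 9, 10}
(A ∪ B)' = U \ (A ∪ B) = {5, 6, 7, 11}
Verification via A' ∩ B': A' = {3, 5, 6, 7, 8, 10, 11}, B' = {1, 2, 5, 6, 7, 9, 11}
A' ∩ B' = {5, 6, 7, 11} ✓

{5, 6, 7, 11}


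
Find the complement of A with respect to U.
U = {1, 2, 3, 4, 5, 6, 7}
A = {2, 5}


Universal set U = {1, 2, 3, 4, 5, 6, 7}
Set A = {2, 5}
A' = U \ A = elements in U but not in A
Checking each element of U:
1 (not in A, include), 2 (in A, exclude), 3 (not in A, include), 4 (not in A, include), 5 (in A, exclude), 6 (not in A, include), 7 (not in A, include)
A' = {1, 3, 4, 6, 7}

{1, 3, 4, 6, 7}


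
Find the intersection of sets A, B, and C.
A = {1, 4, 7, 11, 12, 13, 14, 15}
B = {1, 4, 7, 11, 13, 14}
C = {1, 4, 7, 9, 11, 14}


Set A = {1, 4, 7, 11, 12, 13, 14, 15}
Set B = {1, 4, 7, 11, 13, 14}
Set C = {1, 4, 7, 9, 11, 14}
First, A ∩ B = {1, 4, 7, 11, 13, 14}
Then, (A ∩ B) ∩ C = {1, 4, 7, 11, 14}

{1, 4, 7, 11, 14}


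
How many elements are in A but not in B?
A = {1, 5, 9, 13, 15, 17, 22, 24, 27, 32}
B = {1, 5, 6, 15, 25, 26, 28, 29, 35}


Set A = {1, 5, 9, 13, 15, 17, 22, 24, 27, 32}
Set B = {1, 5, 6, 15, 25, 26, 28, 29, 35}
A \ B = {9, 13, 17, 22, 24, 27, 32}
|A \ B| = 7

7


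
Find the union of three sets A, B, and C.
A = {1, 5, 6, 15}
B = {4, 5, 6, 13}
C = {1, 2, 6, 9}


Set A = {1, 5, 6, 15}
Set B = {4, 5, 6, 13}
Set C = {1, 2, 6, 9}
First, A ∪ B = {1, 4, 5, 6, 13, 15}
Then, (A ∪ B) ∪ C = {1, 2, 4, 5, 6, 9, 13, 15}

{1, 2, 4, 5, 6, 9, 13, 15}


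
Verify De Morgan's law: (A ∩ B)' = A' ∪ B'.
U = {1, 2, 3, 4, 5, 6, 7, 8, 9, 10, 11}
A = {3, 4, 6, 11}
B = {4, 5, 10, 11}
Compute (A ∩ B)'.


U = {1, 2, 3, 4, 5, 6, 7, 8, 9, 10, 11}
A = {3, 4, 6, 11}, B = {4, 5, 10, 11}
A ∩ B = {4, 11}
(A ∩ B)' = U \ (A ∩ B) = {1, 2, 3, 5, 6, 7, 8, 9, 10}
Verification via A' ∪ B': A' = {1, 2, 5, 7, 8, 9, 10}, B' = {1, 2, 3, 6, 7, 8, 9}
A' ∪ B' = {1, 2, 3, 5, 6, 7, 8, 9, 10} ✓

{1, 2, 3, 5, 6, 7, 8, 9, 10}


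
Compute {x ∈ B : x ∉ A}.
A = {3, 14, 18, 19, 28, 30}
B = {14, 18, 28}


Set A = {3, 14, 18, 19, 28, 30}
Set B = {14, 18, 28}
Check each element of B against A:
14 ∈ A, 18 ∈ A, 28 ∈ A
Elements of B not in A: {}

{}


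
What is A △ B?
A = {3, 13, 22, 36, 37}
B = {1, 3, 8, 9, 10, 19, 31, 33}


Set A = {3, 13, 22, 36, 37}
Set B = {1, 3, 8, 9, 10, 19, 31, 33}
A △ B = (A \ B) ∪ (B \ A)
Elements in A but not B: {13, 22, 36, 37}
Elements in B but not A: {1, 8, 9, 10, 19, 31, 33}
A △ B = {1, 8, 9, 10, 13, 19, 22, 31, 33, 36, 37}

{1, 8, 9, 10, 13, 19, 22, 31, 33, 36, 37}


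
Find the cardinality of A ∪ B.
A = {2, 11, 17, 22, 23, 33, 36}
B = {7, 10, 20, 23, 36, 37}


Set A = {2, 11, 17, 22, 23, 33, 36}, |A| = 7
Set B = {7, 10, 20, 23, 36, 37}, |B| = 6
A ∩ B = {23, 36}, |A ∩ B| = 2
|A ∪ B| = |A| + |B| - |A ∩ B| = 7 + 6 - 2 = 11

11


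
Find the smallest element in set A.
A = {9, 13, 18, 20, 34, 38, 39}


Set A = {9, 13, 18, 20, 34, 38, 39}
Elements in ascending order: 9, 13, 18, 20, 34, 38, 39
The smallest element is 9.

9


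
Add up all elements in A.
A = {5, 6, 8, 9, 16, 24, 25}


Set A = {5, 6, 8, 9, 16, 24, 25}
Sum = 5 + 6 + 8 + 9 + 16 + 24 + 25 = 93

93


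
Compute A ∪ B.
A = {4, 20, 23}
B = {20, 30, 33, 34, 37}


Set A = {4, 20, 23}
Set B = {20, 30, 33, 34, 37}
A ∪ B includes all elements in either set.
Elements from A: {4, 20, 23}
Elements from B not already included: {30, 33, 34, 37}
A ∪ B = {4, 20, 23, 30, 33, 34, 37}

{4, 20, 23, 30, 33, 34, 37}


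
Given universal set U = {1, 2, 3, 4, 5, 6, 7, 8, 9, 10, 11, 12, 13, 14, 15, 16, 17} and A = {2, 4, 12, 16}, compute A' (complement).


Universal set U = {1, 2, 3, 4, 5, 6, 7, 8, 9, 10, 11, 12, 13, 14, 15, 16, 17}
Set A = {2, 4, 12, 16}
A' = U \ A = elements in U but not in A
Checking each element of U:
1 (not in A, include), 2 (in A, exclude), 3 (not in A, include), 4 (in A, exclude), 5 (not in A, include), 6 (not in A, include), 7 (not in A, include), 8 (not in A, include), 9 (not in A, include), 10 (not in A, include), 11 (not in A, include), 12 (in A, exclude), 13 (not in A, include), 14 (not in A, include), 15 (not in A, include), 16 (in A, exclude), 17 (not in A, include)
A' = {1, 3, 5, 6, 7, 8, 9, 10, 11, 13, 14, 15, 17}

{1, 3, 5, 6, 7, 8, 9, 10, 11, 13, 14, 15, 17}


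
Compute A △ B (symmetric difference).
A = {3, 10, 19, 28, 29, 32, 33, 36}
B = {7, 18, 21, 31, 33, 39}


Set A = {3, 10, 19, 28, 29, 32, 33, 36}
Set B = {7, 18, 21, 31, 33, 39}
A △ B = (A \ B) ∪ (B \ A)
Elements in A but not B: {3, 10, 19, 28, 29, 32, 36}
Elements in B but not A: {7, 18, 21, 31, 39}
A △ B = {3, 7, 10, 18, 19, 21, 28, 29, 31, 32, 36, 39}

{3, 7, 10, 18, 19, 21, 28, 29, 31, 32, 36, 39}


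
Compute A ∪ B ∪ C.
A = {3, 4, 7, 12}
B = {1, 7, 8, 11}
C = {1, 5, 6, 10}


Set A = {3, 4, 7, 12}
Set B = {1, 7, 8, 11}
Set C = {1, 5, 6, 10}
First, A ∪ B = {1, 3, 4, 7, 8, 11, 12}
Then, (A ∪ B) ∪ C = {1, 3, 4, 5, 6, 7, 8, 10, 11, 12}

{1, 3, 4, 5, 6, 7, 8, 10, 11, 12}


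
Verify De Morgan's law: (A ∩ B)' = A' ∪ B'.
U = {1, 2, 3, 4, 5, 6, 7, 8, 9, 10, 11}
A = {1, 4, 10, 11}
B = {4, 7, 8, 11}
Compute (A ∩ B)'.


U = {1, 2, 3, 4, 5, 6, 7, 8, 9, 10, 11}
A = {1, 4, 10, 11}, B = {4, 7, 8, 11}
A ∩ B = {4, 11}
(A ∩ B)' = U \ (A ∩ B) = {1, 2, 3, 5, 6, 7, 8, 9, 10}
Verification via A' ∪ B': A' = {2, 3, 5, 6, 7, 8, 9}, B' = {1, 2, 3, 5, 6, 9, 10}
A' ∪ B' = {1, 2, 3, 5, 6, 7, 8, 9, 10} ✓

{1, 2, 3, 5, 6, 7, 8, 9, 10}


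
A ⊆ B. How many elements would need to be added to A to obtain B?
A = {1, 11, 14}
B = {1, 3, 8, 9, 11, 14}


Set A = {1, 11, 14}, |A| = 3
Set B = {1, 3, 8, 9, 11, 14}, |B| = 6
Since A ⊆ B: B \ A = {3, 8, 9}
|B| - |A| = 6 - 3 = 3

3


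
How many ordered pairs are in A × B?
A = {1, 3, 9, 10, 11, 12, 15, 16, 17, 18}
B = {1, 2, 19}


Set A = {1, 3, 9, 10, 11, 12, 15, 16, 17, 18} has 10 elements.
Set B = {1, 2, 19} has 3 elements.
|A × B| = |A| × |B| = 10 × 3 = 30

30


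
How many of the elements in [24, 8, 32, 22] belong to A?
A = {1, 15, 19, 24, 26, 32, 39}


Set A = {1, 15, 19, 24, 26, 32, 39}
Candidates: [24, 8, 32, 22]
Check each candidate:
24 ∈ A, 8 ∉ A, 32 ∈ A, 22 ∉ A
Count of candidates in A: 2

2


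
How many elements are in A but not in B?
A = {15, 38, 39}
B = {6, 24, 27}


Set A = {15, 38, 39}
Set B = {6, 24, 27}
A \ B = {15, 38, 39}
|A \ B| = 3

3


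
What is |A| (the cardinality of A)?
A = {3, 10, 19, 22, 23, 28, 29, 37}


Set A = {3, 10, 19, 22, 23, 28, 29, 37}
Listing elements: 3, 10, 19, 22, 23, 28, 29, 37
Counting: 8 elements
|A| = 8

8


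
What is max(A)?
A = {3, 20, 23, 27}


Set A = {3, 20, 23, 27}
Elements in ascending order: 3, 20, 23, 27
The largest element is 27.

27


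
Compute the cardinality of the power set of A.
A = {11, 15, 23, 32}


Set A = {11, 15, 23, 32}
|A| = 4
The power set P(A) contains all subsets of A.
|P(A)| = 2^|A| = 2^4 = 16

16


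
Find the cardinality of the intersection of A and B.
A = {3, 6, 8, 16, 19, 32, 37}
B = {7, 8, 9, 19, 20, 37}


Set A = {3, 6, 8, 16, 19, 32, 37}
Set B = {7, 8, 9, 19, 20, 37}
A ∩ B = {8, 19, 37}
|A ∩ B| = 3

3


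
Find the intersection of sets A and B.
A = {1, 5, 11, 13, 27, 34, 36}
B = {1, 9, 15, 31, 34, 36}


Set A = {1, 5, 11, 13, 27, 34, 36}
Set B = {1, 9, 15, 31, 34, 36}
A ∩ B includes only elements in both sets.
Check each element of A against B:
1 ✓, 5 ✗, 11 ✗, 13 ✗, 27 ✗, 34 ✓, 36 ✓
A ∩ B = {1, 34, 36}

{1, 34, 36}


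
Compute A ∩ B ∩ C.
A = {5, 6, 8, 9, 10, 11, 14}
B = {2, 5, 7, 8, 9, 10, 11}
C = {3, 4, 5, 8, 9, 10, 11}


Set A = {5, 6, 8, 9, 10, 11, 14}
Set B = {2, 5, 7, 8, 9, 10, 11}
Set C = {3, 4, 5, 8, 9, 10, 11}
First, A ∩ B = {5, 8, 9, 10, 11}
Then, (A ∩ B) ∩ C = {5, 8, 9, 10, 11}

{5, 8, 9, 10, 11}


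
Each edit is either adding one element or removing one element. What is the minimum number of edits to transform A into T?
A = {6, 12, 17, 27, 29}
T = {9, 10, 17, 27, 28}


Set A = {6, 12, 17, 27, 29}
Set T = {9, 10, 17, 27, 28}
Elements to remove from A (in A, not in T): {6, 12, 29} → 3 removals
Elements to add to A (in T, not in A): {9, 10, 28} → 3 additions
Total edits = 3 + 3 = 6

6


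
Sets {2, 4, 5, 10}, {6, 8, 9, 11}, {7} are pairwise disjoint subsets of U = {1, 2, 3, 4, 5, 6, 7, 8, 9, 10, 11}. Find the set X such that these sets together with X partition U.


U = {1, 2, 3, 4, 5, 6, 7, 8, 9, 10, 11}
Shown blocks: {2, 4, 5, 10}, {6, 8, 9, 11}, {7}
A partition's blocks are pairwise disjoint and cover U, so the missing block = U \ (union of shown blocks).
Union of shown blocks: {2, 4, 5, 6, 7, 8, 9, 10, 11}
Missing block = U \ (union) = {1, 3}

{1, 3}


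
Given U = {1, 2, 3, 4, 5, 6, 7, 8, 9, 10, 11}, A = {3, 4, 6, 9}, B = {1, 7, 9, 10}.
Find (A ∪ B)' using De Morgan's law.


U = {1, 2, 3, 4, 5, 6, 7, 8, 9, 10, 11}
A = {3, 4, 6, 9}, B = {1, 7, 9, 10}
A ∪ B = {1, 3, 4, 6, 7, 9, 10}
(A ∪ B)' = U \ (A ∪ B) = {2, 5, 8, 11}
Verification via A' ∩ B': A' = {1, 2, 5, 7, 8, 10, 11}, B' = {2, 3, 4, 5, 6, 8, 11}
A' ∩ B' = {2, 5, 8, 11} ✓

{2, 5, 8, 11}


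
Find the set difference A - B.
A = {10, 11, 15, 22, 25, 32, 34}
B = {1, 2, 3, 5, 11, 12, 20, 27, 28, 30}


Set A = {10, 11, 15, 22, 25, 32, 34}
Set B = {1, 2, 3, 5, 11, 12, 20, 27, 28, 30}
A \ B includes elements in A that are not in B.
Check each element of A:
10 (not in B, keep), 11 (in B, remove), 15 (not in B, keep), 22 (not in B, keep), 25 (not in B, keep), 32 (not in B, keep), 34 (not in B, keep)
A \ B = {10, 15, 22, 25, 32, 34}

{10, 15, 22, 25, 32, 34}


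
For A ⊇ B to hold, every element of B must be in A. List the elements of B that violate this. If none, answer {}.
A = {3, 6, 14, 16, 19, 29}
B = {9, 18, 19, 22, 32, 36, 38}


Set A = {3, 6, 14, 16, 19, 29}
Set B = {9, 18, 19, 22, 32, 36, 38}
Check each element of B against A:
9 ∉ A (include), 18 ∉ A (include), 19 ∈ A, 22 ∉ A (include), 32 ∉ A (include), 36 ∉ A (include), 38 ∉ A (include)
Elements of B not in A: {9, 18, 22, 32, 36, 38}

{9, 18, 22, 32, 36, 38}


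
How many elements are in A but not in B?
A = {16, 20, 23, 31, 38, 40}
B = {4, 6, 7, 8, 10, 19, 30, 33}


Set A = {16, 20, 23, 31, 38, 40}
Set B = {4, 6, 7, 8, 10, 19, 30, 33}
A \ B = {16, 20, 23, 31, 38, 40}
|A \ B| = 6

6
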